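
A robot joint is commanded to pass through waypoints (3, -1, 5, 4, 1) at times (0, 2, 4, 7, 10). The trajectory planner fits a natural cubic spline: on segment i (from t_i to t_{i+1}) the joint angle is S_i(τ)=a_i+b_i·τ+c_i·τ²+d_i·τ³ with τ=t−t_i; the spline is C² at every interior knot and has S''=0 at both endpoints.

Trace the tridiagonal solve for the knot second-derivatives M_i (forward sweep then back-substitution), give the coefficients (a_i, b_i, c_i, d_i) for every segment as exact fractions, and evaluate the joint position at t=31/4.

Δ: Δ0=-2, Δ1=3, Δ2=-1/3, Δ3=-1
row 1: diag=8, rhs=30; c'=1/4, d'=15/4
row 2: denom=10−2·1/4=19/2; d'=(-20−2·15/4)/(19/2)=-55/19
row 3: denom=12−3·6/19=210/19; d'=(-4−3·-55/19)/(210/19)=89/210
back: M3=89/210
back: M2=-55/19−6/19·89/210=-106/35
back: M1=15/4−1/4·-106/35=631/140
M: M0=0, M1=631/140, M2=-106/35, M3=89/210, M4=0
seg 0: a=3, c=M0/2=0, d=(M1−M0)/(6·2)=631/1680, b=Δ0−h0·(2M0+M1)/6=-1471/420
seg 1: a=-1, c=M1/2=631/280, d=(M2−M1)/(6·2)=-211/336, b=Δ1−h1·(2M1+M2)/6=211/210
seg 2: a=5, c=M2/2=-53/35, d=(M3−M2)/(6·3)=145/756, b=Δ2−h2·(2M2+M3)/6=149/60
seg 3: a=4, c=M3/2=89/420, d=(M4−M3)/(6·3)=-89/3780, b=Δ3−h3·(2M3+M4)/6=-299/210
t_q=31/4 → seg 3, τ=3/4; S=4+-299/210·τ+89/420·τ²+-89/3780·τ³=3893/1280

  seg 0: a=3 b=-1471/420 c=0 d=631/1680
  seg 1: a=-1 b=211/210 c=631/280 d=-211/336
  seg 2: a=5 b=149/60 c=-53/35 d=145/756
  seg 3: a=4 b=-299/210 c=89/420 d=-89/3780
S(31/4) = 3893/1280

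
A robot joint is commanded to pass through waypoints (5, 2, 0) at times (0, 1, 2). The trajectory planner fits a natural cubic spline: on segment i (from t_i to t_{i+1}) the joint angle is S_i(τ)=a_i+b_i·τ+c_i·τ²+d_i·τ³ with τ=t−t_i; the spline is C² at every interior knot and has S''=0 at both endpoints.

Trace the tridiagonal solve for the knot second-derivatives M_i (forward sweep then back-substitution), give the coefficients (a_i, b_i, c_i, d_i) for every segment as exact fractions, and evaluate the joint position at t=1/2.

Δ: Δ0=-3, Δ1=-2
row 1: diag=4, rhs=6; c'=1/4, d'=3/2
back: M1=3/2
M: M0=0, M1=3/2, M2=0
seg 0: a=5, c=M0/2=0, d=(M1−M0)/(6·1)=1/4, b=Δ0−h0·(2M0+M1)/6=-13/4
seg 1: a=2, c=M1/2=3/4, d=(M2−M1)/(6·1)=-1/4, b=Δ1−h1·(2M1+M2)/6=-5/2
t_q=1/2 → seg 0, τ=1/2; S=5+-13/4·τ+0·τ²+1/4·τ³=109/32

  seg 0: a=5 b=-13/4 c=0 d=1/4
  seg 1: a=2 b=-5/2 c=3/4 d=-1/4
S(1/2) = 109/32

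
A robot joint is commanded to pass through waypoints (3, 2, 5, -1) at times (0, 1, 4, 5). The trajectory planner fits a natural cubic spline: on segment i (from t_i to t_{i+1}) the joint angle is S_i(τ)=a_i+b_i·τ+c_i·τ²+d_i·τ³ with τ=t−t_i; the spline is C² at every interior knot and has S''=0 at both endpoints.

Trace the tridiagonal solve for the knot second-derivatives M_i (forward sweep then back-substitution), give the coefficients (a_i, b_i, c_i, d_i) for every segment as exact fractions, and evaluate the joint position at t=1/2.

  seg 0: a=3 b=-92/55 c=0 d=37/55
  seg 1: a=2 b=19/55 c=111/55 d=-3/5
  seg 2: a=5 b=-206/55 c=-186/55 d=62/55
S(1/2) = 989/440

Δ: Δ0=-1, Δ1=1, Δ2=-6
row 1: diag=8, rhs=12; c'=3/8, d'=3/2
row 2: denom=8−3·3/8=55/8; d'=(-42−3·3/2)/(55/8)=-372/55
back: M2=-372/55
back: M1=3/2−3/8·-372/55=222/55
M: M0=0, M1=222/55, M2=-372/55, M3=0
seg 0: a=3, c=M0/2=0, d=(M1−M0)/(6·1)=37/55, b=Δ0−h0·(2M0+M1)/6=-92/55
seg 1: a=2, c=M1/2=111/55, d=(M2−M1)/(6·3)=-3/5, b=Δ1−h1·(2M1+M2)/6=19/55
seg 2: a=5, c=M2/2=-186/55, d=(M3−M2)/(6·1)=62/55, b=Δ2−h2·(2M2+M3)/6=-206/55
t_q=1/2 → seg 0, τ=1/2; S=3+-92/55·τ+0·τ²+37/55·τ³=989/440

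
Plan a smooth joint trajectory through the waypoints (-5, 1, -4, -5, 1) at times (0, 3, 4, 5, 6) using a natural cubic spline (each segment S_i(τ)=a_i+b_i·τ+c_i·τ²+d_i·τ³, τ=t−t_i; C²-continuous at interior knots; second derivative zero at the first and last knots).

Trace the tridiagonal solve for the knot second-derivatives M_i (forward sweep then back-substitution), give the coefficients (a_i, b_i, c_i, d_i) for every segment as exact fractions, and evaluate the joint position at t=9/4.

  seg 0: a=-5 b=287/58 c=0 d=-19/58
  seg 1: a=1 b=-113/29 c=-171/58 d=107/58
  seg 2: a=-4 b=-247/58 c=75/29 d=39/58
  seg 3: a=-5 b=85/29 c=267/58 d=-89/58
S(9/4) = 8917/3712

Δ: Δ0=2, Δ1=-5, Δ2=-1, Δ3=6
row 1: diag=8, rhs=-42; c'=1/8, d'=-21/4
row 2: denom=4−1·1/8=31/8; d'=(24−1·-21/4)/(31/8)=234/31
row 3: denom=4−1·8/31=116/31; d'=(42−1·234/31)/(116/31)=267/29
back: M3=267/29
back: M2=234/31−8/31·267/29=150/29
back: M1=-21/4−1/8·150/29=-171/29
M: M0=0, M1=-171/29, M2=150/29, M3=267/29, M4=0
seg 0: a=-5, c=M0/2=0, d=(M1−M0)/(6·3)=-19/58, b=Δ0−h0·(2M0+M1)/6=287/58
seg 1: a=1, c=M1/2=-171/58, d=(M2−M1)/(6·1)=107/58, b=Δ1−h1·(2M1+M2)/6=-113/29
seg 2: a=-4, c=M2/2=75/29, d=(M3−M2)/(6·1)=39/58, b=Δ2−h2·(2M2+M3)/6=-247/58
seg 3: a=-5, c=M3/2=267/58, d=(M4−M3)/(6·1)=-89/58, b=Δ3−h3·(2M3+M4)/6=85/29
t_q=9/4 → seg 0, τ=9/4; S=-5+287/58·τ+0·τ²+-19/58·τ³=8917/3712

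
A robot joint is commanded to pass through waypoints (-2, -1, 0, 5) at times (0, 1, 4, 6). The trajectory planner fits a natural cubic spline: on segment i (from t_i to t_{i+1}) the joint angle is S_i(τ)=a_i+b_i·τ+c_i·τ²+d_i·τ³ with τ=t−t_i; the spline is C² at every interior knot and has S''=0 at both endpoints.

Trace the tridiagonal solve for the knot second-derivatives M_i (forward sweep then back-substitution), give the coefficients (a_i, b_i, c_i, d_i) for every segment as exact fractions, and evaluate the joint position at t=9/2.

  seg 0: a=-2 b=505/426 c=0 d=-79/426
  seg 1: a=-1 b=134/213 c=-79/142 d=65/426
  seg 2: a=0 b=601/426 c=58/71 d=-29/213
S(9/2) = 507/568

Δ: Δ0=1, Δ1=1/3, Δ2=5/2
row 1: diag=8, rhs=-4; c'=3/8, d'=-1/2
row 2: denom=10−3·3/8=71/8; d'=(13−3·-1/2)/(71/8)=116/71
back: M2=116/71
back: M1=-1/2−3/8·116/71=-79/71
M: M0=0, M1=-79/71, M2=116/71, M3=0
seg 0: a=-2, c=M0/2=0, d=(M1−M0)/(6·1)=-79/426, b=Δ0−h0·(2M0+M1)/6=505/426
seg 1: a=-1, c=M1/2=-79/142, d=(M2−M1)/(6·3)=65/426, b=Δ1−h1·(2M1+M2)/6=134/213
seg 2: a=0, c=M2/2=58/71, d=(M3−M2)/(6·2)=-29/213, b=Δ2−h2·(2M2+M3)/6=601/426
t_q=9/2 → seg 2, τ=1/2; S=0+601/426·τ+58/71·τ²+-29/213·τ³=507/568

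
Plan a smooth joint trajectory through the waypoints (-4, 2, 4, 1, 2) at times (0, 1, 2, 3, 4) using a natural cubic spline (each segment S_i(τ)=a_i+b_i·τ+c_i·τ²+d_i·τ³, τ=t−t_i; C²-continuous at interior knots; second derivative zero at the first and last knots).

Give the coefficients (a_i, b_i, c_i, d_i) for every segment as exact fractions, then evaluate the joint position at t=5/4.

Δ: Δ0=6, Δ1=2, Δ2=-3, Δ3=1
row 1: diag=4, rhs=-24; c'=1/4, d'=-6
row 2: denom=4−1·1/4=15/4; d'=(-30−1·-6)/(15/4)=-32/5
row 3: denom=4−1·4/15=56/15; d'=(24−1·-32/5)/(56/15)=57/7
back: M3=57/7
back: M2=-32/5−4/15·57/7=-60/7
back: M1=-6−1/4·-60/7=-27/7
M: M0=0, M1=-27/7, M2=-60/7, M3=57/7, M4=0
seg 0: a=-4, c=M0/2=0, d=(M1−M0)/(6·1)=-9/14, b=Δ0−h0·(2M0+M1)/6=93/14
seg 1: a=2, c=M1/2=-27/14, d=(M2−M1)/(6·1)=-11/14, b=Δ1−h1·(2M1+M2)/6=33/7
seg 2: a=4, c=M2/2=-30/7, d=(M3−M2)/(6·1)=39/14, b=Δ2−h2·(2M2+M3)/6=-3/2
seg 3: a=1, c=M3/2=57/14, d=(M4−M3)/(6·1)=-19/14, b=Δ3−h3·(2M3+M4)/6=-12/7
t_q=5/4 → seg 1, τ=1/4; S=2+33/7·τ+-27/14·τ²+-11/14·τ³=2729/896

  seg 0: a=-4 b=93/14 c=0 d=-9/14
  seg 1: a=2 b=33/7 c=-27/14 d=-11/14
  seg 2: a=4 b=-3/2 c=-30/7 d=39/14
  seg 3: a=1 b=-12/7 c=57/14 d=-19/14
S(5/4) = 2729/896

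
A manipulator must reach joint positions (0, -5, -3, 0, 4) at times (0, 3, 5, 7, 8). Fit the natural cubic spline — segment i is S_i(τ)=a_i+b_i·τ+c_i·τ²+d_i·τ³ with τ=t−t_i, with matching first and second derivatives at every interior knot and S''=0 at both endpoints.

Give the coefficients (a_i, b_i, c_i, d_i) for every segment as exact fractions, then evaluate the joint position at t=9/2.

  seg 0: a=0 b=-61/24 c=0 d=7/72
  seg 1: a=-5 b=1/12 c=7/8 d=-5/24
  seg 2: a=-3 b=13/12 c=-3/8 d=7/24
  seg 3: a=0 b=37/12 c=11/8 d=-11/24
S(9/2) = -231/64

Δ: Δ0=-5/3, Δ1=1, Δ2=3/2, Δ3=4
row 1: diag=10, rhs=16; c'=1/5, d'=8/5
row 2: denom=8−2·1/5=38/5; d'=(3−2·8/5)/(38/5)=-1/38
row 3: denom=6−2·5/19=104/19; d'=(15−2·-1/38)/(104/19)=11/4
back: M3=11/4
back: M2=-1/38−5/19·11/4=-3/4
back: M1=8/5−1/5·-3/4=7/4
M: M0=0, M1=7/4, M2=-3/4, M3=11/4, M4=0
seg 0: a=0, c=M0/2=0, d=(M1−M0)/(6·3)=7/72, b=Δ0−h0·(2M0+M1)/6=-61/24
seg 1: a=-5, c=M1/2=7/8, d=(M2−M1)/(6·2)=-5/24, b=Δ1−h1·(2M1+M2)/6=1/12
seg 2: a=-3, c=M2/2=-3/8, d=(M3−M2)/(6·2)=7/24, b=Δ2−h2·(2M2+M3)/6=13/12
seg 3: a=0, c=M3/2=11/8, d=(M4−M3)/(6·1)=-11/24, b=Δ3−h3·(2M3+M4)/6=37/12
t_q=9/2 → seg 1, τ=3/2; S=-5+1/12·τ+7/8·τ²+-5/24·τ³=-231/64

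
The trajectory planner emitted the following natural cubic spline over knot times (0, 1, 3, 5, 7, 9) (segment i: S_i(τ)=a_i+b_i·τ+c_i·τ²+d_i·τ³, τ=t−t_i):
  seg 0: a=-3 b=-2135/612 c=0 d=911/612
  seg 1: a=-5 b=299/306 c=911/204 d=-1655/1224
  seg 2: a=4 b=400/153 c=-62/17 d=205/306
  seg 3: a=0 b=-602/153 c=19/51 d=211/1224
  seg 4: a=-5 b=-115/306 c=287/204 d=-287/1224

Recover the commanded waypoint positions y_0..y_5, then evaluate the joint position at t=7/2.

y_0 = S_0(0) = a_0 = -3
y_1 = S_1(0) = a_1 = -5
y_2 = S_2(0) = a_2 = 4
y_3 = S_3(0) = a_3 = 0
y_4 = S_4(0) = a_4 = -5
y_5 = S_4(2) = -2
t_q=7/2 is in segment 2 (τ=1/2); S_2(τ)=215/48

y_0=-3 y_1=-5 y_2=4 y_3=0 y_4=-5 y_5=-2
S(7/2) = 215/48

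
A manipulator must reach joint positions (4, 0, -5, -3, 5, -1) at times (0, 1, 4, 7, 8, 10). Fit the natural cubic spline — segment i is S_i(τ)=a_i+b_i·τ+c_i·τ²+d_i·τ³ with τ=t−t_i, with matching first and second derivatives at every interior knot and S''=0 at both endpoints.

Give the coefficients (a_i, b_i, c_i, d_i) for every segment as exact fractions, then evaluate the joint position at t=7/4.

Δ: Δ0=-4, Δ1=-5/3, Δ2=2/3, Δ3=8, Δ4=-3
row 1: diag=8, rhs=14; c'=3/8, d'=7/4
row 2: denom=12−3·3/8=87/8; d'=(14−3·7/4)/(87/8)=70/87
row 3: denom=8−3·8/29=208/29; d'=(44−3·70/87)/(208/29)=603/104
row 4: denom=6−1·29/208=1219/208; d'=(-66−1·603/104)/(1219/208)=-14934/1219
back: M4=-14934/1219
back: M3=603/104−29/208·-14934/1219=9150/1219
back: M2=70/87−8/29·9150/1219=-4630/3657
back: M1=7/4−3/8·-4630/3657=2712/1219
M: M0=0, M1=2712/1219, M2=-4630/3657, M3=9150/1219, M4=-14934/1219, M5=0
seg 0: a=4, c=M0/2=0, d=(M1−M0)/(6·1)=452/1219, b=Δ0−h0·(2M0+M1)/6=-5328/1219
seg 1: a=0, c=M1/2=1356/1219, d=(M2−M1)/(6·3)=-6383/32913, b=Δ1−h1·(2M1+M2)/6=-3972/1219
seg 2: a=-5, c=M2/2=-2315/3657, d=(M3−M2)/(6·3)=16040/32913, b=Δ2−h2·(2M2+M3)/6=-2219/1219
seg 3: a=-3, c=M3/2=4575/1219, d=(M4−M3)/(6·1)=-4014/1219, b=Δ3−h3·(2M3+M4)/6=9191/1219
seg 4: a=5, c=M4/2=-7467/1219, d=(M5−M4)/(6·2)=2489/2438, b=Δ4−h4·(2M4+M5)/6=6299/1219
t_q=7/4 → seg 1, τ=3/4; S=0+-3972/1219·τ+1356/1219·τ²+-6383/32913·τ³=-148223/78016

  seg 0: a=4 b=-5328/1219 c=0 d=452/1219
  seg 1: a=0 b=-3972/1219 c=1356/1219 d=-6383/32913
  seg 2: a=-5 b=-2219/1219 c=-2315/3657 d=16040/32913
  seg 3: a=-3 b=9191/1219 c=4575/1219 d=-4014/1219
  seg 4: a=5 b=6299/1219 c=-7467/1219 d=2489/2438
S(7/4) = -148223/78016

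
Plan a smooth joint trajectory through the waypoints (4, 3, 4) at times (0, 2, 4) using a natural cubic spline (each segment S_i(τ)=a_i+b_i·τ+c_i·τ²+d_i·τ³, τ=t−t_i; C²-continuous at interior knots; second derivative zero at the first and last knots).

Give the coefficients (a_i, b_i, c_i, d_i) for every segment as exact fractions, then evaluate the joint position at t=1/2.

Δ: Δ0=-1/2, Δ1=1/2
row 1: diag=8, rhs=6; c'=1/4, d'=3/4
back: M1=3/4
M: M0=0, M1=3/4, M2=0
seg 0: a=4, c=M0/2=0, d=(M1−M0)/(6·2)=1/16, b=Δ0−h0·(2M0+M1)/6=-3/4
seg 1: a=3, c=M1/2=3/8, d=(M2−M1)/(6·2)=-1/16, b=Δ1−h1·(2M1+M2)/6=0
t_q=1/2 → seg 0, τ=1/2; S=4+-3/4·τ+0·τ²+1/16·τ³=465/128

  seg 0: a=4 b=-3/4 c=0 d=1/16
  seg 1: a=3 b=0 c=3/8 d=-1/16
S(1/2) = 465/128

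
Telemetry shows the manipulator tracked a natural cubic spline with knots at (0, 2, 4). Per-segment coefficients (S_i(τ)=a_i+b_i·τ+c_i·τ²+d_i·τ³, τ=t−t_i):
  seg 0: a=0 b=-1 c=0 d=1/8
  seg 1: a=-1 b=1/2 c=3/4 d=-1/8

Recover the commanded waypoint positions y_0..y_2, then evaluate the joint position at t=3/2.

y_0=0 y_1=-1 y_2=2
S(3/2) = -69/64

y_0 = S_0(0) = a_0 = 0
y_1 = S_1(0) = a_1 = -1
y_2 = S_1(2) = 2
t_q=3/2 is in segment 0 (τ=3/2); S_0(τ)=-69/64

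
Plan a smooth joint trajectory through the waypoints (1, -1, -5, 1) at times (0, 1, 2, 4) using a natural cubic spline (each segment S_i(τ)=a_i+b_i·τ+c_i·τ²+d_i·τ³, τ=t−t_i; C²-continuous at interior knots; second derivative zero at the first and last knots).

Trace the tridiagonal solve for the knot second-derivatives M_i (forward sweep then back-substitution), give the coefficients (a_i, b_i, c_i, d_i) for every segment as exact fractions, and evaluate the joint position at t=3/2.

Δ: Δ0=-2, Δ1=-4, Δ2=3
row 1: diag=4, rhs=-12; c'=1/4, d'=-3
row 2: denom=6−1·1/4=23/4; d'=(42−1·-3)/(23/4)=180/23
back: M2=180/23
back: M1=-3−1/4·180/23=-114/23
M: M0=0, M1=-114/23, M2=180/23, M3=0
seg 0: a=1, c=M0/2=0, d=(M1−M0)/(6·1)=-19/23, b=Δ0−h0·(2M0+M1)/6=-27/23
seg 1: a=-1, c=M1/2=-57/23, d=(M2−M1)/(6·1)=49/23, b=Δ1−h1·(2M1+M2)/6=-84/23
seg 2: a=-5, c=M2/2=90/23, d=(M3−M2)/(6·2)=-15/23, b=Δ2−h2·(2M2+M3)/6=-51/23
t_q=3/2 → seg 1, τ=1/2; S=-1+-84/23·τ+-57/23·τ²+49/23·τ³=-585/184

  seg 0: a=1 b=-27/23 c=0 d=-19/23
  seg 1: a=-1 b=-84/23 c=-57/23 d=49/23
  seg 2: a=-5 b=-51/23 c=90/23 d=-15/23
S(3/2) = -585/184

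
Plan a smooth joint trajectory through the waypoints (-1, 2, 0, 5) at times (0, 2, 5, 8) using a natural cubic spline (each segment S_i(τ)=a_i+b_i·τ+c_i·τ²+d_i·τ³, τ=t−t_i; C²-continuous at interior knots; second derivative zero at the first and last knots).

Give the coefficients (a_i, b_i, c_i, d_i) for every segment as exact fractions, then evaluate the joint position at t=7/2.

  seg 0: a=-1 b=155/74 c=0 d=-11/74
  seg 1: a=2 b=23/74 c=-33/37 d=377/1998
  seg 2: a=0 b=2/37 c=179/222 d=-179/1998
S(7/2) = 649/592

Δ: Δ0=3/2, Δ1=-2/3, Δ2=5/3
row 1: diag=10, rhs=-13; c'=3/10, d'=-13/10
row 2: denom=12−3·3/10=111/10; d'=(14−3·-13/10)/(111/10)=179/111
back: M2=179/111
back: M1=-13/10−3/10·179/111=-66/37
M: M0=0, M1=-66/37, M2=179/111, M3=0
seg 0: a=-1, c=M0/2=0, d=(M1−M0)/(6·2)=-11/74, b=Δ0−h0·(2M0+M1)/6=155/74
seg 1: a=2, c=M1/2=-33/37, d=(M2−M1)/(6·3)=377/1998, b=Δ1−h1·(2M1+M2)/6=23/74
seg 2: a=0, c=M2/2=179/222, d=(M3−M2)/(6·3)=-179/1998, b=Δ2−h2·(2M2+M3)/6=2/37
t_q=7/2 → seg 1, τ=3/2; S=2+23/74·τ+-33/37·τ²+377/1998·τ³=649/592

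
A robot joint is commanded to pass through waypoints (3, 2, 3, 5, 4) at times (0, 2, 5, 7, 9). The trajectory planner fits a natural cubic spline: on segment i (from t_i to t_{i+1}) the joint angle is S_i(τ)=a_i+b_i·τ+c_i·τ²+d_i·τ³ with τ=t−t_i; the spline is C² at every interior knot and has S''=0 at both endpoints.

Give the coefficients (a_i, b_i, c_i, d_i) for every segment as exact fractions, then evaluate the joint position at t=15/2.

Δ: Δ0=-1/2, Δ1=1/3, Δ2=1, Δ3=-1/2
row 1: diag=10, rhs=5; c'=3/10, d'=1/2
row 2: denom=10−3·3/10=91/10; d'=(4−3·1/2)/(91/10)=25/91
row 3: denom=8−2·20/91=688/91; d'=(-9−2·25/91)/(688/91)=-869/688
back: M3=-869/688
back: M2=25/91−20/91·-869/688=95/172
back: M1=1/2−3/10·95/172=115/344
M: M0=0, M1=115/344, M2=95/172, M3=-869/688, M4=0
seg 0: a=3, c=M0/2=0, d=(M1−M0)/(6·2)=115/4128, b=Δ0−h0·(2M0+M1)/6=-631/1032
seg 1: a=2, c=M1/2=115/688, d=(M2−M1)/(6·3)=25/2064, b=Δ1−h1·(2M1+M2)/6=-143/516
seg 2: a=3, c=M2/2=95/344, d=(M3−M2)/(6·2)=-1249/8256, b=Δ2−h2·(2M2+M3)/6=2173/2064
seg 3: a=5, c=M3/2=-869/1376, d=(M4−M3)/(6·2)=869/8256, b=Δ3−h3·(2M3+M4)/6=353/1032
t_q=15/2 → seg 3, τ=1/2; S=5+353/1032·τ+-869/1376·τ²+869/8256·τ³=110659/22016

  seg 0: a=3 b=-631/1032 c=0 d=115/4128
  seg 1: a=2 b=-143/516 c=115/688 d=25/2064
  seg 2: a=3 b=2173/2064 c=95/344 d=-1249/8256
  seg 3: a=5 b=353/1032 c=-869/1376 d=869/8256
S(15/2) = 110659/22016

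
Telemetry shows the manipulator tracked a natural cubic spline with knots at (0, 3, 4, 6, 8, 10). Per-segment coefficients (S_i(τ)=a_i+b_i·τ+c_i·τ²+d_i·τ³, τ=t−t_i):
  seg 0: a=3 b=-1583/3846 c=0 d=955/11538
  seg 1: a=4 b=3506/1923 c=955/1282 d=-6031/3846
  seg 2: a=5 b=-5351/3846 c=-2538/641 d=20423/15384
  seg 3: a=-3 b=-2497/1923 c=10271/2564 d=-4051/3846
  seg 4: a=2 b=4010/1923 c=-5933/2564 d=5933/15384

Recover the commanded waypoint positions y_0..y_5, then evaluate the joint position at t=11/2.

y_0=3 y_1=4 y_2=5 y_3=-3 y_4=2 y_5=0
S(11/2) = -62161/41024

y_0 = S_0(0) = a_0 = 3
y_1 = S_1(0) = a_1 = 4
y_2 = S_2(0) = a_2 = 5
y_3 = S_3(0) = a_3 = -3
y_4 = S_4(0) = a_4 = 2
y_5 = S_4(2) = 0
t_q=11/2 is in segment 2 (τ=3/2); S_2(τ)=-62161/41024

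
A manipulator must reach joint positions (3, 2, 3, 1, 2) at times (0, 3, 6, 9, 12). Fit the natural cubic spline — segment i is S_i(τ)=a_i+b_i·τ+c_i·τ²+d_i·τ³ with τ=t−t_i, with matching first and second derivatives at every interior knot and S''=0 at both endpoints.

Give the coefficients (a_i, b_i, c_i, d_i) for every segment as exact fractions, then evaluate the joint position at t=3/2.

Δ: Δ0=-1/3, Δ1=1/3, Δ2=-2/3, Δ3=1/3
row 1: diag=12, rhs=4; c'=1/4, d'=1/3
row 2: denom=12−3·1/4=45/4; d'=(-6−3·1/3)/(45/4)=-28/45
row 3: denom=12−3·4/15=56/5; d'=(6−3·-28/45)/(56/5)=59/84
back: M3=59/84
back: M2=-28/45−4/15·59/84=-17/21
back: M1=1/3−1/4·-17/21=15/28
M: M0=0, M1=15/28, M2=-17/21, M3=59/84, M4=0
seg 0: a=3, c=M0/2=0, d=(M1−M0)/(6·3)=5/168, b=Δ0−h0·(2M0+M1)/6=-101/168
seg 1: a=2, c=M1/2=15/56, d=(M2−M1)/(6·3)=-113/1512, b=Δ1−h1·(2M1+M2)/6=17/84
seg 2: a=3, c=M2/2=-17/42, d=(M3−M2)/(6·3)=127/1512, b=Δ2−h2·(2M2+M3)/6=-5/24
seg 3: a=1, c=M3/2=59/168, d=(M4−M3)/(6·3)=-59/1512, b=Δ3−h3·(2M3+M4)/6=-31/84
t_q=3/2 → seg 0, τ=3/2; S=3+-101/168·τ+0·τ²+5/168·τ³=985/448

  seg 0: a=3 b=-101/168 c=0 d=5/168
  seg 1: a=2 b=17/84 c=15/56 d=-113/1512
  seg 2: a=3 b=-5/24 c=-17/42 d=127/1512
  seg 3: a=1 b=-31/84 c=59/168 d=-59/1512
S(3/2) = 985/448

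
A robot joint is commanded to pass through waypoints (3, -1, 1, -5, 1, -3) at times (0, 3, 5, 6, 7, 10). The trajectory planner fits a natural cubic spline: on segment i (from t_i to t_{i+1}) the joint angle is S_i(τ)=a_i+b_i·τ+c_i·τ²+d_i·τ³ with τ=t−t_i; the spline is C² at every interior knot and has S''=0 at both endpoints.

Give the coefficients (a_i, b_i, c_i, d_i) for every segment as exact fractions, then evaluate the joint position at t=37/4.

Δ: Δ0=-4/3, Δ1=1, Δ2=-6, Δ3=6, Δ4=-4/3
row 1: diag=10, rhs=14; c'=1/5, d'=7/5
row 2: denom=6−2·1/5=28/5; d'=(-42−2·7/5)/(28/5)=-8
row 3: denom=4−1·5/28=107/28; d'=(72−1·-8)/(107/28)=2240/107
row 4: denom=8−1·28/107=828/107; d'=(-44−1·2240/107)/(828/107)=-193/23
back: M4=-193/23
back: M3=2240/107−28/107·-193/23=532/23
back: M2=-8−5/28·532/23=-279/23
back: M1=7/5−1/5·-279/23=88/23
M: M0=0, M1=88/23, M2=-279/23, M3=532/23, M4=-193/23, M5=0
seg 0: a=3, c=M0/2=0, d=(M1−M0)/(6·3)=44/207, b=Δ0−h0·(2M0+M1)/6=-224/69
seg 1: a=-1, c=M1/2=44/23, d=(M2−M1)/(6·2)=-367/276, b=Δ1−h1·(2M1+M2)/6=172/69
seg 2: a=1, c=M2/2=-279/46, d=(M3−M2)/(6·1)=811/138, b=Δ2−h2·(2M2+M3)/6=-401/69
seg 3: a=-5, c=M3/2=266/23, d=(M4−M3)/(6·1)=-725/138, b=Δ3−h3·(2M3+M4)/6=-43/138
seg 4: a=1, c=M4/2=-193/46, d=(M5−M4)/(6·3)=193/414, b=Δ4−h4·(2M4+M5)/6=487/69
t_q=37/4 → seg 4, τ=9/4; S=1+487/69·τ+-193/46·τ²+193/414·τ³=2797/2944

  seg 0: a=3 b=-224/69 c=0 d=44/207
  seg 1: a=-1 b=172/69 c=44/23 d=-367/276
  seg 2: a=1 b=-401/69 c=-279/46 d=811/138
  seg 3: a=-5 b=-43/138 c=266/23 d=-725/138
  seg 4: a=1 b=487/69 c=-193/46 d=193/414
S(37/4) = 2797/2944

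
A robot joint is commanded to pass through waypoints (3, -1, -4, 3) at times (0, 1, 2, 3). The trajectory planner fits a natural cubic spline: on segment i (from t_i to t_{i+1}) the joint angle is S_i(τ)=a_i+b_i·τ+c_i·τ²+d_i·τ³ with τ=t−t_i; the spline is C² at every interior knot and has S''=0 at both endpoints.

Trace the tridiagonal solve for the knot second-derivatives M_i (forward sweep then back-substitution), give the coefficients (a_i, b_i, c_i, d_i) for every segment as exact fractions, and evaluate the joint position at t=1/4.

  seg 0: a=3 b=-18/5 c=0 d=-2/5
  seg 1: a=-1 b=-24/5 c=-6/5 d=3
  seg 2: a=-4 b=9/5 c=39/5 d=-13/5
S(1/4) = 67/32

Δ: Δ0=-4, Δ1=-3, Δ2=7
row 1: diag=4, rhs=6; c'=1/4, d'=3/2
row 2: denom=4−1·1/4=15/4; d'=(60−1·3/2)/(15/4)=78/5
back: M2=78/5
back: M1=3/2−1/4·78/5=-12/5
M: M0=0, M1=-12/5, M2=78/5, M3=0
seg 0: a=3, c=M0/2=0, d=(M1−M0)/(6·1)=-2/5, b=Δ0−h0·(2M0+M1)/6=-18/5
seg 1: a=-1, c=M1/2=-6/5, d=(M2−M1)/(6·1)=3, b=Δ1−h1·(2M1+M2)/6=-24/5
seg 2: a=-4, c=M2/2=39/5, d=(M3−M2)/(6·1)=-13/5, b=Δ2−h2·(2M2+M3)/6=9/5
t_q=1/4 → seg 0, τ=1/4; S=3+-18/5·τ+0·τ²+-2/5·τ³=67/32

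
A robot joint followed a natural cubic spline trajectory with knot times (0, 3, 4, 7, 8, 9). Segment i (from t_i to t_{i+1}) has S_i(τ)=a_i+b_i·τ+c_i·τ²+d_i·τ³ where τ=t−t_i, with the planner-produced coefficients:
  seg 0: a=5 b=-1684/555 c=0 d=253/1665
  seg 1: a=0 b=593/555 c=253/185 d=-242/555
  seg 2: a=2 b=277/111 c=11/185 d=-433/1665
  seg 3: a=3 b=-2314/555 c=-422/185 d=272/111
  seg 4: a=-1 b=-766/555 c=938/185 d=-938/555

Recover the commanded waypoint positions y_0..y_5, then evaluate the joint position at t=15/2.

y_0=5 y_1=0 y_2=2 y_3=3 y_4=-1 y_5=1
S(15/2) = 241/370

y_0 = S_0(0) = a_0 = 5
y_1 = S_1(0) = a_1 = 0
y_2 = S_2(0) = a_2 = 2
y_3 = S_3(0) = a_3 = 3
y_4 = S_4(0) = a_4 = -1
y_5 = S_4(1) = 1
t_q=15/2 is in segment 3 (τ=1/2); S_3(τ)=241/370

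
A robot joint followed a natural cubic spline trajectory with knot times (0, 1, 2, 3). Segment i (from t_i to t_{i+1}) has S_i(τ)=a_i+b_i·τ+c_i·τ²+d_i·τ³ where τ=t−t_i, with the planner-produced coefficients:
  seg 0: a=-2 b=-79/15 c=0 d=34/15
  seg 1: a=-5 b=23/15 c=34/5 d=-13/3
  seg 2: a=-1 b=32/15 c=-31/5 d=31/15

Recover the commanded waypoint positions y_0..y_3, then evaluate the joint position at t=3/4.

y_0 = S_0(0) = a_0 = -2
y_1 = S_1(0) = a_1 = -5
y_2 = S_2(0) = a_2 = -1
y_3 = S_2(1) = -3
t_q=3/4 is in segment 0 (τ=3/4); S_0(τ)=-799/160

y_0=-2 y_1=-5 y_2=-1 y_3=-3
S(3/4) = -799/160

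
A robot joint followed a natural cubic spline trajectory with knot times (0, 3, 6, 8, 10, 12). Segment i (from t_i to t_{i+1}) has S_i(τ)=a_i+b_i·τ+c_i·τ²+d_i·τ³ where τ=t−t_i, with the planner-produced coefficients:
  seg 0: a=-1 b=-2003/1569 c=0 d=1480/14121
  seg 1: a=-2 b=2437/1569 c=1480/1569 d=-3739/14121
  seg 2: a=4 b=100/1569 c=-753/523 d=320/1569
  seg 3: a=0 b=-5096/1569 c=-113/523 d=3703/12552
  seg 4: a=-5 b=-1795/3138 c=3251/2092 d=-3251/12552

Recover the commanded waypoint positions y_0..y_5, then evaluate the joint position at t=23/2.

y_0 = S_0(0) = a_0 = -1
y_1 = S_1(0) = a_1 = -2
y_2 = S_2(0) = a_2 = 4
y_3 = S_3(0) = a_3 = 0
y_4 = S_4(0) = a_4 = -5
y_5 = S_4(2) = -2
t_q=23/2 is in segment 4 (τ=3/2); S_4(τ)=-108303/33472

y_0=-1 y_1=-2 y_2=4 y_3=0 y_4=-5 y_5=-2
S(23/2) = -108303/33472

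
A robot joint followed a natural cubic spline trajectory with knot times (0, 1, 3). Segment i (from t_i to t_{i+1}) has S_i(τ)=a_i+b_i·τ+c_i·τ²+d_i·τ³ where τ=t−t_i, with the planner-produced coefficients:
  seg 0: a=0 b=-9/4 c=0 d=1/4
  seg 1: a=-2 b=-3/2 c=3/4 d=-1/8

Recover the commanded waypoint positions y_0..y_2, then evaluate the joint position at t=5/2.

y_0 = S_0(0) = a_0 = 0
y_1 = S_1(0) = a_1 = -2
y_2 = S_1(2) = -3
t_q=5/2 is in segment 1 (τ=3/2); S_1(τ)=-191/64

y_0=0 y_1=-2 y_2=-3
S(5/2) = -191/64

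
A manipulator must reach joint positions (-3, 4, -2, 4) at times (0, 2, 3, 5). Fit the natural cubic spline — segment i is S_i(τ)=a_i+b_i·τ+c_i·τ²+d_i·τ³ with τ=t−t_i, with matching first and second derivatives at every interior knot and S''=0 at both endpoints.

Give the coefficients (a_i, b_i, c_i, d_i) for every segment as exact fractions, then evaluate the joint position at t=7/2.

  seg 0: a=-3 b=509/70 c=0 d=-33/35
  seg 1: a=4 b=-283/70 c=-198/35 d=37/10
  seg 2: a=-2 b=-149/35 c=381/70 d=-127/140
S(7/2) = -461/160

Δ: Δ0=7/2, Δ1=-6, Δ2=3
row 1: diag=6, rhs=-57; c'=1/6, d'=-19/2
row 2: denom=6−1·1/6=35/6; d'=(54−1·-19/2)/(35/6)=381/35
back: M2=381/35
back: M1=-19/2−1/6·381/35=-396/35
M: M0=0, M1=-396/35, M2=381/35, M3=0
seg 0: a=-3, c=M0/2=0, d=(M1−M0)/(6·2)=-33/35, b=Δ0−h0·(2M0+M1)/6=509/70
seg 1: a=4, c=M1/2=-198/35, d=(M2−M1)/(6·1)=37/10, b=Δ1−h1·(2M1+M2)/6=-283/70
seg 2: a=-2, c=M2/2=381/70, d=(M3−M2)/(6·2)=-127/140, b=Δ2−h2·(2M2+M3)/6=-149/35
t_q=7/2 → seg 2, τ=1/2; S=-2+-149/35·τ+381/70·τ²+-127/140·τ³=-461/160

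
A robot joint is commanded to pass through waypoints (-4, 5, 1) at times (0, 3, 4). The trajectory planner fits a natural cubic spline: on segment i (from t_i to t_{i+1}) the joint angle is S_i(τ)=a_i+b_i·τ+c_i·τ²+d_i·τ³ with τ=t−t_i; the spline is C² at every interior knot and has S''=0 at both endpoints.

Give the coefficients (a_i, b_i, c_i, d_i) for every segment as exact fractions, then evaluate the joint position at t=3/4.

Δ: Δ0=3, Δ1=-4
row 1: diag=8, rhs=-42; c'=1/8, d'=-21/4
back: M1=-21/4
M: M0=0, M1=-21/4, M2=0
seg 0: a=-4, c=M0/2=0, d=(M1−M0)/(6·3)=-7/24, b=Δ0−h0·(2M0+M1)/6=45/8
seg 1: a=5, c=M1/2=-21/8, d=(M2−M1)/(6·1)=7/8, b=Δ1−h1·(2M1+M2)/6=-9/4
t_q=3/4 → seg 0, τ=3/4; S=-4+45/8·τ+0·τ²+-7/24·τ³=49/512

  seg 0: a=-4 b=45/8 c=0 d=-7/24
  seg 1: a=5 b=-9/4 c=-21/8 d=7/8
S(3/4) = 49/512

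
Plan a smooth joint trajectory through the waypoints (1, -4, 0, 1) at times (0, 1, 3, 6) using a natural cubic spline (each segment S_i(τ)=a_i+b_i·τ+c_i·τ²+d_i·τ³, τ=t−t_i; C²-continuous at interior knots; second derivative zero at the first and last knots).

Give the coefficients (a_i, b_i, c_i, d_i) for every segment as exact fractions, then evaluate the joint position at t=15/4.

Δ: Δ0=-5, Δ1=2, Δ2=1/3
row 1: diag=6, rhs=42; c'=1/3, d'=7
row 2: denom=10−2·1/3=28/3; d'=(-10−2·7)/(28/3)=-18/7
back: M2=-18/7
back: M1=7−1/3·-18/7=55/7
M: M0=0, M1=55/7, M2=-18/7, M3=0
seg 0: a=1, c=M0/2=0, d=(M1−M0)/(6·1)=55/42, b=Δ0−h0·(2M0+M1)/6=-265/42
seg 1: a=-4, c=M1/2=55/14, d=(M2−M1)/(6·2)=-73/84, b=Δ1−h1·(2M1+M2)/6=-50/21
seg 2: a=0, c=M2/2=-9/7, d=(M3−M2)/(6·3)=1/7, b=Δ2−h2·(2M2+M3)/6=61/21
t_q=15/4 → seg 2, τ=3/4; S=0+61/21·τ+-9/7·τ²+1/7·τ³=97/64

  seg 0: a=1 b=-265/42 c=0 d=55/42
  seg 1: a=-4 b=-50/21 c=55/14 d=-73/84
  seg 2: a=0 b=61/21 c=-9/7 d=1/7
S(15/4) = 97/64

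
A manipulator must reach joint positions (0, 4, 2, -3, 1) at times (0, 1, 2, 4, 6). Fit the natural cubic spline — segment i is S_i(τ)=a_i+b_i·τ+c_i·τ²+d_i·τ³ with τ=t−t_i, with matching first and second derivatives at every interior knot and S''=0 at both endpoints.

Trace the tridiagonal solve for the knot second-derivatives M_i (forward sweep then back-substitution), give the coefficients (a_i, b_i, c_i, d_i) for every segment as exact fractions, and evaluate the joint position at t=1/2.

  seg 0: a=0 b=923/168 c=0 d=-251/168
  seg 1: a=4 b=85/84 c=-251/56 d=247/168
  seg 2: a=2 b=-85/24 c=-1/14 d=199/672
  seg 3: a=-3 b=-23/84 c=191/112 d=-191/672
S(1/2) = 1147/448

Δ: Δ0=4, Δ1=-2, Δ2=-5/2, Δ3=2
row 1: diag=4, rhs=-36; c'=1/4, d'=-9
row 2: denom=6−1·1/4=23/4; d'=(-3−1·-9)/(23/4)=24/23
row 3: denom=8−2·8/23=168/23; d'=(27−2·24/23)/(168/23)=191/56
back: M3=191/56
back: M2=24/23−8/23·191/56=-1/7
back: M1=-9−1/4·-1/7=-251/28
M: M0=0, M1=-251/28, M2=-1/7, M3=191/56, M4=0
seg 0: a=0, c=M0/2=0, d=(M1−M0)/(6·1)=-251/168, b=Δ0−h0·(2M0+M1)/6=923/168
seg 1: a=4, c=M1/2=-251/56, d=(M2−M1)/(6·1)=247/168, b=Δ1−h1·(2M1+M2)/6=85/84
seg 2: a=2, c=M2/2=-1/14, d=(M3−M2)/(6·2)=199/672, b=Δ2−h2·(2M2+M3)/6=-85/24
seg 3: a=-3, c=M3/2=191/112, d=(M4−M3)/(6·2)=-191/672, b=Δ3−h3·(2M3+M4)/6=-23/84
t_q=1/2 → seg 0, τ=1/2; S=0+923/168·τ+0·τ²+-251/168·τ³=1147/448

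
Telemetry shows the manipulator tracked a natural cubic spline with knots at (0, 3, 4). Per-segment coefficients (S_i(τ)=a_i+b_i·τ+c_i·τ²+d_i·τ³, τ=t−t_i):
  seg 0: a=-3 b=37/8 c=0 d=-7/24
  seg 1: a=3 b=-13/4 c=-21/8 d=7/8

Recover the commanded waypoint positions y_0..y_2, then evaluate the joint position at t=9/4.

y_0=-3 y_1=3 y_2=-2
S(9/4) = 2091/512

y_0 = S_0(0) = a_0 = -3
y_1 = S_1(0) = a_1 = 3
y_2 = S_1(1) = -2
t_q=9/4 is in segment 0 (τ=9/4); S_0(τ)=2091/512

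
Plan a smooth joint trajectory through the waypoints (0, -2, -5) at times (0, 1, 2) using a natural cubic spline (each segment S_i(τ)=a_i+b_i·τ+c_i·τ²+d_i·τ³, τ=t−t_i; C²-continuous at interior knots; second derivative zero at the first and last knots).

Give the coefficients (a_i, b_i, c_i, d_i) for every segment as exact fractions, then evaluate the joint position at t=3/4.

  seg 0: a=0 b=-7/4 c=0 d=-1/4
  seg 1: a=-2 b=-5/2 c=-3/4 d=1/4
S(3/4) = -363/256

Δ: Δ0=-2, Δ1=-3
row 1: diag=4, rhs=-6; c'=1/4, d'=-3/2
back: M1=-3/2
M: M0=0, M1=-3/2, M2=0
seg 0: a=0, c=M0/2=0, d=(M1−M0)/(6·1)=-1/4, b=Δ0−h0·(2M0+M1)/6=-7/4
seg 1: a=-2, c=M1/2=-3/4, d=(M2−M1)/(6·1)=1/4, b=Δ1−h1·(2M1+M2)/6=-5/2
t_q=3/4 → seg 0, τ=3/4; S=0+-7/4·τ+0·τ²+-1/4·τ³=-363/256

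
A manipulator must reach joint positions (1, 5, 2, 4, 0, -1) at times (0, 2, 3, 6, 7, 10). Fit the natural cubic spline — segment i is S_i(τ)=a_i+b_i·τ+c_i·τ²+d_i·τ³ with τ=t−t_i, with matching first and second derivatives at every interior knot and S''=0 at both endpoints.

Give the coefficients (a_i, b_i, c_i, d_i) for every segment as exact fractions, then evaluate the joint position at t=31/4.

Δ: Δ0=2, Δ1=-3, Δ2=2/3, Δ3=-4, Δ4=-1/3
row 1: diag=6, rhs=-30; c'=1/6, d'=-5
row 2: denom=8−1·1/6=47/6; d'=(22−1·-5)/(47/6)=162/47
row 3: denom=8−3·18/47=322/47; d'=(-28−3·162/47)/(322/47)=-901/161
row 4: denom=8−1·47/322=2529/322; d'=(22−1·-901/161)/(2529/322)=2962/843
back: M4=2962/843
back: M3=-901/161−47/322·2962/843=-5150/843
back: M2=162/47−18/47·-5150/843=1626/281
back: M1=-5−1/6·1626/281=-1676/281
M: M0=0, M1=-1676/281, M2=1626/281, M3=-5150/843, M4=2962/843, M5=0
seg 0: a=1, c=M0/2=0, d=(M1−M0)/(6·2)=-419/843, b=Δ0−h0·(2M0+M1)/6=3362/843
seg 1: a=5, c=M1/2=-838/281, d=(M2−M1)/(6·1)=1651/843, b=Δ1−h1·(2M1+M2)/6=-1666/843
seg 2: a=2, c=M2/2=813/281, d=(M3−M2)/(6·3)=-5014/7587, b=Δ2−h2·(2M2+M3)/6=-1741/843
seg 3: a=4, c=M3/2=-2575/843, d=(M4−M3)/(6·1)=1352/843, b=Δ3−h3·(2M3+M4)/6=-2149/843
seg 4: a=0, c=M4/2=1481/843, d=(M5−M4)/(6·3)=-1481/7587, b=Δ4−h4·(2M4+M5)/6=-1081/281
t_q=31/4 → seg 4, τ=3/4; S=0+-1081/281·τ+1481/843·τ²+-1481/7587·τ³=-35597/17984

  seg 0: a=1 b=3362/843 c=0 d=-419/843
  seg 1: a=5 b=-1666/843 c=-838/281 d=1651/843
  seg 2: a=2 b=-1741/843 c=813/281 d=-5014/7587
  seg 3: a=4 b=-2149/843 c=-2575/843 d=1352/843
  seg 4: a=0 b=-1081/281 c=1481/843 d=-1481/7587
S(31/4) = -35597/17984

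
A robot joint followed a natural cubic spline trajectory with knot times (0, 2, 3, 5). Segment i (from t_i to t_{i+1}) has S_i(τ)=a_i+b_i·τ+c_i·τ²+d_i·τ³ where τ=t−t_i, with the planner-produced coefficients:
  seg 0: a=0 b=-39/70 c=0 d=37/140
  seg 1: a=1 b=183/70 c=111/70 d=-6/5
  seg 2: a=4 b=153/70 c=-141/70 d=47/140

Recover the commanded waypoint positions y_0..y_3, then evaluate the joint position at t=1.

y_0=0 y_1=1 y_2=4 y_3=3
S(1) = -41/140

y_0 = S_0(0) = a_0 = 0
y_1 = S_1(0) = a_1 = 1
y_2 = S_2(0) = a_2 = 4
y_3 = S_2(2) = 3
t_q=1 is in segment 0 (τ=1); S_0(τ)=-41/140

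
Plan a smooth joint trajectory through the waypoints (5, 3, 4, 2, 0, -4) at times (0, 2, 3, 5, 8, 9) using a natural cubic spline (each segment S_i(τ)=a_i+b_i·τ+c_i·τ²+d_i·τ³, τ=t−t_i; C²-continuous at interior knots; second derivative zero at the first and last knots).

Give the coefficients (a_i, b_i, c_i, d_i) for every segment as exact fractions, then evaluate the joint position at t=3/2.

Δ: Δ0=-1, Δ1=1, Δ2=-1, Δ3=-2/3, Δ4=-4
row 1: diag=6, rhs=12; c'=1/6, d'=2
row 2: denom=6−1·1/6=35/6; d'=(-12−1·2)/(35/6)=-12/5
row 3: denom=10−2·12/35=326/35; d'=(2−2·-12/5)/(326/35)=119/163
row 4: denom=8−3·105/326=2293/326; d'=(-20−3·119/163)/(2293/326)=-7234/2293
back: M4=-7234/2293
back: M3=119/163−105/326·-7234/2293=4004/2293
back: M2=-12/5−12/35·4004/2293=-6876/2293
back: M1=2−1/6·-6876/2293=5732/2293
M: M0=0, M1=5732/2293, M2=-6876/2293, M3=4004/2293, M4=-7234/2293, M5=0
seg 0: a=5, c=M0/2=0, d=(M1−M0)/(6·2)=1433/6879, b=Δ0−h0·(2M0+M1)/6=-12611/6879
seg 1: a=3, c=M1/2=2866/2293, d=(M2−M1)/(6·1)=-6304/6879, b=Δ1−h1·(2M1+M2)/6=4585/6879
seg 2: a=4, c=M2/2=-3438/2293, d=(M3−M2)/(6·2)=2720/6879, b=Δ2−h2·(2M2+M3)/6=2869/6879
seg 3: a=2, c=M3/2=2002/2293, d=(M4−M3)/(6·3)=-1873/6879, b=Δ3−h3·(2M3+M4)/6=-5747/6879
seg 4: a=0, c=M4/2=-3617/2293, d=(M5−M4)/(6·1)=3617/6879, b=Δ4−h4·(2M4+M5)/6=-20282/6879
t_q=3/2 → seg 0, τ=3/2; S=5+-12611/6879·τ+0·τ²+1433/6879·τ³=54173/18344

  seg 0: a=5 b=-12611/6879 c=0 d=1433/6879
  seg 1: a=3 b=4585/6879 c=2866/2293 d=-6304/6879
  seg 2: a=4 b=2869/6879 c=-3438/2293 d=2720/6879
  seg 3: a=2 b=-5747/6879 c=2002/2293 d=-1873/6879
  seg 4: a=0 b=-20282/6879 c=-3617/2293 d=3617/6879
S(3/2) = 54173/18344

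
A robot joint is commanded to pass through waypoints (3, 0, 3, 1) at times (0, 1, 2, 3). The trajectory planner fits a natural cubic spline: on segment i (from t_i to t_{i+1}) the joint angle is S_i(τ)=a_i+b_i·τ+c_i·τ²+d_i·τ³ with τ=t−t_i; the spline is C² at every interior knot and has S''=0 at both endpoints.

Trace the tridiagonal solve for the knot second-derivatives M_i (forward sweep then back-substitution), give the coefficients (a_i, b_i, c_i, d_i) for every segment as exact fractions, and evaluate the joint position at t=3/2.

  seg 0: a=3 b=-74/15 c=0 d=29/15
  seg 1: a=0 b=13/15 c=29/5 d=-11/3
  seg 2: a=3 b=22/15 c=-26/5 d=26/15
S(3/2) = 57/40

Δ: Δ0=-3, Δ1=3, Δ2=-2
row 1: diag=4, rhs=36; c'=1/4, d'=9
row 2: denom=4−1·1/4=15/4; d'=(-30−1·9)/(15/4)=-52/5
back: M2=-52/5
back: M1=9−1/4·-52/5=58/5
M: M0=0, M1=58/5, M2=-52/5, M3=0
seg 0: a=3, c=M0/2=0, d=(M1−M0)/(6·1)=29/15, b=Δ0−h0·(2M0+M1)/6=-74/15
seg 1: a=0, c=M1/2=29/5, d=(M2−M1)/(6·1)=-11/3, b=Δ1−h1·(2M1+M2)/6=13/15
seg 2: a=3, c=M2/2=-26/5, d=(M3−M2)/(6·1)=26/15, b=Δ2−h2·(2M2+M3)/6=22/15
t_q=3/2 → seg 1, τ=1/2; S=0+13/15·τ+29/5·τ²+-11/3·τ³=57/40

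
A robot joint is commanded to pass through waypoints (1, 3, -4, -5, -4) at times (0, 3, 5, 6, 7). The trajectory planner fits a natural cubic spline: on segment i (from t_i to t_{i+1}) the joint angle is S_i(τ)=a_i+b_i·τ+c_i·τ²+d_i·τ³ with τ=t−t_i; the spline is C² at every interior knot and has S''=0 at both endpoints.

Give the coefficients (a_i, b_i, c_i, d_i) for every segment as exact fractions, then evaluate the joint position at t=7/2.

Δ: Δ0=2/3, Δ1=-7/2, Δ2=-1, Δ3=1
row 1: diag=10, rhs=-25; c'=1/5, d'=-5/2
row 2: denom=6−2·1/5=28/5; d'=(15−2·-5/2)/(28/5)=25/7
row 3: denom=4−1·5/28=107/28; d'=(12−1·25/7)/(107/28)=236/107
back: M3=236/107
back: M2=25/7−5/28·236/107=340/107
back: M1=-5/2−1/5·340/107=-671/214
M: M0=0, M1=-671/214, M2=340/107, M3=236/107, M4=0
seg 0: a=1, c=M0/2=0, d=(M1−M0)/(6·3)=-671/3852, b=Δ0−h0·(2M0+M1)/6=2869/1284
seg 1: a=3, c=M1/2=-671/428, d=(M2−M1)/(6·2)=1351/2568, b=Δ1−h1·(2M1+M2)/6=-1585/642
seg 2: a=-4, c=M2/2=170/107, d=(M3−M2)/(6·1)=-52/321, b=Δ2−h2·(2M2+M3)/6=-779/321
seg 3: a=-5, c=M3/2=118/107, d=(M4−M3)/(6·1)=-118/321, b=Δ3−h3·(2M3+M4)/6=85/321
t_q=7/2 → seg 1, τ=1/2; S=3+-1585/642·τ+-671/428·τ²+1351/2568·τ³=9857/6848

  seg 0: a=1 b=2869/1284 c=0 d=-671/3852
  seg 1: a=3 b=-1585/642 c=-671/428 d=1351/2568
  seg 2: a=-4 b=-779/321 c=170/107 d=-52/321
  seg 3: a=-5 b=85/321 c=118/107 d=-118/321
S(7/2) = 9857/6848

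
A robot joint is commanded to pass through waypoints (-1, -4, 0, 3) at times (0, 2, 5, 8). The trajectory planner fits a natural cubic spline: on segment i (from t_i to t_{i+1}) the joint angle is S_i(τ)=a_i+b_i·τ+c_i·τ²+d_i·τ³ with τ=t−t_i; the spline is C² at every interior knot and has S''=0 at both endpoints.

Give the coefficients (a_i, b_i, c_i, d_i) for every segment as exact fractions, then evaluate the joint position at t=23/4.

Δ: Δ0=-3/2, Δ1=4/3, Δ2=1
row 1: diag=10, rhs=17; c'=3/10, d'=17/10
row 2: denom=12−3·3/10=111/10; d'=(-2−3·17/10)/(111/10)=-71/111
back: M2=-71/111
back: M1=17/10−3/10·-71/111=70/37
M: M0=0, M1=70/37, M2=-71/111, M3=0
seg 0: a=-1, c=M0/2=0, d=(M1−M0)/(6·2)=35/222, b=Δ0−h0·(2M0+M1)/6=-473/222
seg 1: a=-4, c=M1/2=35/37, d=(M2−M1)/(6·3)=-281/1998, b=Δ1−h1·(2M1+M2)/6=-53/222
seg 2: a=0, c=M2/2=-71/222, d=(M3−M2)/(6·3)=71/1998, b=Δ2−h2·(2M2+M3)/6=182/111
t_q=23/4 → seg 2, τ=3/4; S=0+182/111·τ+-71/222·τ²+71/1998·τ³=5043/4736

  seg 0: a=-1 b=-473/222 c=0 d=35/222
  seg 1: a=-4 b=-53/222 c=35/37 d=-281/1998
  seg 2: a=0 b=182/111 c=-71/222 d=71/1998
S(23/4) = 5043/4736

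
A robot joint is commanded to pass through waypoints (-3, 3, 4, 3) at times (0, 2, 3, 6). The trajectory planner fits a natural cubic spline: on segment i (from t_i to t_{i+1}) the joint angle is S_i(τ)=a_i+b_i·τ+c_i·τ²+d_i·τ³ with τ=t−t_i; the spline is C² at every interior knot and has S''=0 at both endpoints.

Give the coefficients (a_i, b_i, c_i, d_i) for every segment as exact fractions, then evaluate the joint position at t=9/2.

Δ: Δ0=3, Δ1=1, Δ2=-1/3
row 1: diag=6, rhs=-12; c'=1/6, d'=-2
row 2: denom=8−1·1/6=47/6; d'=(-8−1·-2)/(47/6)=-36/47
back: M2=-36/47
back: M1=-2−1/6·-36/47=-88/47
M: M0=0, M1=-88/47, M2=-36/47, M3=0
seg 0: a=-3, c=M0/2=0, d=(M1−M0)/(6·2)=-22/141, b=Δ0−h0·(2M0+M1)/6=511/141
seg 1: a=3, c=M1/2=-44/47, d=(M2−M1)/(6·1)=26/141, b=Δ1−h1·(2M1+M2)/6=247/141
seg 2: a=4, c=M2/2=-18/47, d=(M3−M2)/(6·3)=2/47, b=Δ2−h2·(2M2+M3)/6=61/141
t_q=9/2 → seg 2, τ=3/2; S=4+61/141·τ+-18/47·τ²+2/47·τ³=739/188

  seg 0: a=-3 b=511/141 c=0 d=-22/141
  seg 1: a=3 b=247/141 c=-44/47 d=26/141
  seg 2: a=4 b=61/141 c=-18/47 d=2/47
S(9/2) = 739/188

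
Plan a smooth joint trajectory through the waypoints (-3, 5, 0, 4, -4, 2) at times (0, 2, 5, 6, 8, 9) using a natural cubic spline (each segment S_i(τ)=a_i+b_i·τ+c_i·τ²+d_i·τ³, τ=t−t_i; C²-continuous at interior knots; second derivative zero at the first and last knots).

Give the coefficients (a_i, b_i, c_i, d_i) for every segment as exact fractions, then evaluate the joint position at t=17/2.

  seg 0: a=-3 b=9883/1659 c=0 d=-3247/6636
  seg 1: a=5 b=142/1659 c=-3247/1106 d=867/1106
  seg 2: a=0 b=12065/3318 c=2278/553 d=-12461/3318
  seg 3: a=4 b=1009/1659 c=-7905/1106 d=8035/3318
  seg 4: a=-4 b=1789/1659 c=8165/1106 d=-8165/3318
S(17/2) = -17013/8848

Δ: Δ0=4, Δ1=-5/3, Δ2=4, Δ3=-4, Δ4=6
row 1: diag=10, rhs=-34; c'=3/10, d'=-17/5
row 2: denom=8−3·3/10=71/10; d'=(34−3·-17/5)/(71/10)=442/71
row 3: denom=6−1·10/71=416/71; d'=(-48−1·442/71)/(416/71)=-1925/208
row 4: denom=6−2·71/208=553/104; d'=(60−2·-1925/208)/(553/104)=8165/553
back: M4=8165/553
back: M3=-1925/208−71/208·8165/553=-7905/553
back: M2=442/71−10/71·-7905/553=4556/553
back: M1=-17/5−3/10·4556/553=-3247/553
M: M0=0, M1=-3247/553, M2=4556/553, M3=-7905/553, M4=8165/553, M5=0
seg 0: a=-3, c=M0/2=0, d=(M1−M0)/(6·2)=-3247/6636, b=Δ0−h0·(2M0+M1)/6=9883/1659
seg 1: a=5, c=M1/2=-3247/1106, d=(M2−M1)/(6·3)=867/1106, b=Δ1−h1·(2M1+M2)/6=142/1659
seg 2: a=0, c=M2/2=2278/553, d=(M3−M2)/(6·1)=-12461/3318, b=Δ2−h2·(2M2+M3)/6=12065/3318
seg 3: a=4, c=M3/2=-7905/1106, d=(M4−M3)/(6·2)=8035/3318, b=Δ3−h3·(2M3+M4)/6=1009/1659
seg 4: a=-4, c=M4/2=8165/1106, d=(M5−M4)/(6·1)=-8165/3318, b=Δ4−h4·(2M4+M5)/6=1789/1659
t_q=17/2 → seg 4, τ=1/2; S=-4+1789/1659·τ+8165/1106·τ²+-8165/3318·τ³=-17013/8848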